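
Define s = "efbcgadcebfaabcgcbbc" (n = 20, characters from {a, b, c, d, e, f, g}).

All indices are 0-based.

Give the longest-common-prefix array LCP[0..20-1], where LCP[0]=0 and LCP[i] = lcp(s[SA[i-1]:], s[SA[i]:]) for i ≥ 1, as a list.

rank→(start, suffix):
  0 → (11, 'aabcgcbbc')
  1 → (12, 'abcgcbbc')
  2 → (5, 'adcebfaabcgcbbc')
  3 → (17, 'bbc')
  4 → (18, 'bc')
  5 → (2, 'bcgadcebfaabcgcbbc')
  6 → (13, 'bcgcbbc')
  7 → (9, 'bfaabcgcbbc')
  8 → (19, 'c')
  9 → (16, 'cbbc')
  10 → (7, 'cebfaabcgcbbc')
  11 → (3, 'cgadcebfaabcgcbbc')
  12 → (14, 'cgcbbc')
  13 → (6, 'dcebfaabcgcbbc')
  14 → (8, 'ebfaabcgcbbc')
  15 → (0, 'efbcgadcebfaabcgcbbc')
  16 → (10, 'faabcgcbbc')
  17 → (1, 'fbcgadcebfaabcgcbbc')
  18 → (4, 'gadcebfaabcgcbbc')
  19 → (15, 'gcbbc')

SA = [11, 12, 5, 17, 18, 2, 13, 9, 19, 16, 7, 3, 14, 6, 8, 0, 10, 1, 4, 15]
rank  pair      lcp
   1  s[11:],s[12:]  1  'a'
   2  s[12:],s[5:]  1  'a'
   3  s[5:],s[17:]  0  ''
   4  s[17:],s[18:]  1  'b'
   5  s[18:],s[2:]  2  'bc'
   6  s[2:],s[13:]  3  'bcg'
   7  s[13:],s[9:]  1  'b'
   8  s[9:],s[19:]  0  ''
   9  s[19:],s[16:]  1  'c'
  10  s[16:],s[7:]  1  'c'
  11  s[7:],s[3:]  1  'c'
  12  s[3:],s[14:]  2  'cg'
  13  s[14:],s[6:]  0  ''
  14  s[6:],s[8:]  0  ''
  15  s[8:],s[0:]  1  'e'
  16  s[0:],s[10:]  0  ''
  17  s[10:],s[1:]  1  'f'
  18  s[1:],s[4:]  0  ''
  19  s[4:],s[15:]  1  'g'

[0, 1, 1, 0, 1, 2, 3, 1, 0, 1, 1, 1, 2, 0, 0, 1, 0, 1, 0, 1]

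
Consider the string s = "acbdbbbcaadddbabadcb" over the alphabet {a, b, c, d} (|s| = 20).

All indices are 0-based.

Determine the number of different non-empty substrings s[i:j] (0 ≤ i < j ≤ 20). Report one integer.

188

sorted suffixes:
  #0 SA[0]=8  'aadddbabadcb'
  #1 SA[1]=14  'abadcb'
  #2 SA[2]=0  'acbdbbbcaadddbabadcb'
  #3 SA[3]=16  'adcb'
  #4 SA[4]=9  'adddbabadcb'
  #5 SA[5]=19  'b'
  #6 SA[6]=13  'babadcb'
  #7 SA[7]=15  'badcb'
  #8 SA[8]=4  'bbbcaadddbabadcb'
  #9 SA[9]=5  'bbcaadddbabadcb'
  #10 SA[10]=6  'bcaadddbabadcb'
  #11 SA[11]=2  'bdbbbcaadddbabadcb'
  #12 SA[12]=7  'caadddbabadcb'
  #13 SA[13]=18  'cb'
  #14 SA[14]=1  'cbdbbbcaadddbabadcb'
  #15 SA[15]=12  'dbabadcb'
  #16 SA[16]=3  'dbbbcaadddbabadcb'
  #17 SA[17]=17  'dcb'
  #18 SA[18]=11  'ddbabadcb'
  #19 SA[19]=10  'dddbabadcb'

SA = [8, 14, 0, 16, 9, 19, 13, 15, 4, 5, 6, 2, 7, 18, 1, 12, 3, 17, 11, 10]
[i] adj suffixes → lcp
  [1] 8/14 → 1 ('a')
  [2] 14/0 → 1 ('a')
  [3] 0/16 → 1 ('a')
  [4] 16/9 → 2 ('ad')
  [5] 9/19 → 0 ('')
  [6] 19/13 → 1 ('b')
  [7] 13/15 → 2 ('ba')
  [8] 15/4 → 1 ('b')
  [9] 4/5 → 2 ('bb')
  [10] 5/6 → 1 ('b')
  [11] 6/2 → 1 ('b')
  [12] 2/7 → 0 ('')
  [13] 7/18 → 1 ('c')
  [14] 18/1 → 2 ('cb')
  [15] 1/12 → 0 ('')
  [16] 12/3 → 2 ('db')
  [17] 3/17 → 1 ('d')
  [18] 17/11 → 1 ('d')
  [19] 11/10 → 2 ('dd')

n(n+1)/2 = 20·21/2 = 210
Σ LCP = 0 + 1 + 1 + 1 + 2 + 0 + 1 + 2 + 1 + 2 + 1 + 1 + 0 + 1 + 2 + 0 + 2 + 1 + 1 + 2 = 22
distinct = 210 − 22 = 188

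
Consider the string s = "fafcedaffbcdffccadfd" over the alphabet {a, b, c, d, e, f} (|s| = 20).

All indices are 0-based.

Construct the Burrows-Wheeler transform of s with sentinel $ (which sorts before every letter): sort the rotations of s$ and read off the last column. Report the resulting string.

rank  rotation               last
    0  $fafcedaffbcdffccadfd  d
    1  adfd$fafcedaffbcdffcc  c
    2  afcedaffbcdffccadfd$f  f
    3  affbcdffccadfd$fafced  d
    4  bcdffccadfd$fafcedaff  f
    5  cadfd$fafcedaffbcdffc  c
    6  ccadfd$fafcedaffbcdff  f
    7  cdffccadfd$fafcedaffb  b
    8  cedaffbcdffccadfd$faf  f
    9  d$fafcedaffbcdffccadf  f
   10  daffbcdffccadfd$fafce  e
   11  dfd$fafcedaffbcdffcca  a
   12  dffccadfd$fafcedaffbc  c
   13  edaffbcdffccadfd$fafc  c
   14  fafcedaffbcdffccadfd$  $
   15  fbcdffccadfd$fafcedaf  f
   16  fccadfd$fafcedaffbcdf  f
   17  fcedaffbcdffccadfd$fa  a
   18  fd$fafcedaffbcdffccad  d
   19  ffbcdffccadfd$fafceda  a
   20  ffccadfd$fafcedaffbcd  d

dcfdfcfbffeacc$ffadad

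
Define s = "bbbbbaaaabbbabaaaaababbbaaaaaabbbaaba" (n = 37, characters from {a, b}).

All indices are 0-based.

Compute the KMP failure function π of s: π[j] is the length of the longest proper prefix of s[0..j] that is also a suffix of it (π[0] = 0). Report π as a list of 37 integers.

[0, 1, 2, 3, 4, 0, 0, 0, 0, 1, 2, 3, 0, 1, 0, 0, 0, 0, 0, 1, 0, 1, 2, 3, 0, 0, 0, 0, 0, 0, 1, 2, 3, 0, 0, 1, 0]

π[0] = 0
j=1 s[j]='b': π[1]=1 (border 'b')
j=2 s[j]='b': π[2]=2 (border 'bb')
j=3 s[j]='b': π[3]=3 (border 'bbb')
j=4 s[j]='b': π[4]=4 (border 'bbbb')
j=5 s[j]='a': k: 4→3→2→1→0; π[5]=0 (border '')
j=6 s[j]='a': π[6]=0 (border '')
j=7 s[j]='a': π[7]=0 (border '')
j=8 s[j]='a': π[8]=0 (border '')
j=9 s[j]='b': π[9]=1 (border 'b')
j=10 s[j]='b': π[10]=2 (border 'bb')
j=11 s[j]='b': π[11]=3 (border 'bbb')
j=12 s[j]='a': k: 3→2→1→0; π[12]=0 (border '')
j=13 s[j]='b': π[13]=1 (border 'b')
j=14 s[j]='a': k: 1→0; π[14]=0 (border '')
j=15 s[j]='a': π[15]=0 (border '')
j=16 s[j]='a': π[16]=0 (border '')
j=17 s[j]='a': π[17]=0 (border '')
j=18 s[j]='a': π[18]=0 (border '')
j=19 s[j]='b': π[19]=1 (border 'b')
j=20 s[j]='a': k: 1→0; π[20]=0 (border '')
j=21 s[j]='b': π[21]=1 (border 'b')
j=22 s[j]='b': π[22]=2 (border 'bb')
j=23 s[j]='b': π[23]=3 (border 'bbb')
j=24 s[j]='a': k: 3→2→1→0; π[24]=0 (border '')
j=25 s[j]='a': π[25]=0 (border '')
j=26 s[j]='a': π[26]=0 (border '')
j=27 s[j]='a': π[27]=0 (border '')
j=28 s[j]='a': π[28]=0 (border '')
j=29 s[j]='a': π[29]=0 (border '')
j=30 s[j]='b': π[30]=1 (border 'b')
j=31 s[j]='b': π[31]=2 (border 'bb')
j=32 s[j]='b': π[32]=3 (border 'bbb')
j=33 s[j]='a': k: 3→2→1→0; π[33]=0 (border '')
j=34 s[j]='a': π[34]=0 (border '')
j=35 s[j]='b': π[35]=1 (border 'b')
j=36 s[j]='a': k: 1→0; π[36]=0 (border '')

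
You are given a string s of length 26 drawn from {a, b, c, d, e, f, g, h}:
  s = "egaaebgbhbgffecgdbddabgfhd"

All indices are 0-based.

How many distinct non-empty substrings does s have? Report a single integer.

329

rank→(start, suffix):
  0 → (2, 'aaebgbhbgffecgdbddabgfhd')
  1 → (20, 'abgfhd')
  2 → (3, 'aebgbhbgffecgdbddabgfhd')
  3 → (17, 'bddabgfhd')
  4 → (5, 'bgbhbgffecgdbddabgfhd')
  5 → (9, 'bgffecgdbddabgfhd')
  6 → (21, 'bgfhd')
  7 → (7, 'bhbgffecgdbddabgfhd')
  8 → (14, 'cgdbddabgfhd')
  9 → (25, 'd')
  10 → (19, 'dabgfhd')
  11 → (16, 'dbddabgfhd')
  12 → (18, 'ddabgfhd')
  13 → (4, 'ebgbhbgffecgdbddabgfhd')
  14 → (13, 'ecgdbddabgfhd')
  15 → (0, 'egaaebgbhbgffecgdbddabgfhd')
  16 → (12, 'fecgdbddabgfhd')
  17 → (11, 'ffecgdbddabgfhd')
  18 → (23, 'fhd')
  19 → (1, 'gaaebgbhbgffecgdbddabgfhd')
  20 → (6, 'gbhbgffecgdbddabgfhd')
  21 → (15, 'gdbddabgfhd')
  22 → (10, 'gffecgdbddabgfhd')
  23 → (22, 'gfhd')
  24 → (8, 'hbgffecgdbddabgfhd')
  25 → (24, 'hd')

SA = [2, 20, 3, 17, 5, 9, 21, 7, 14, 25, 19, 16, 18, 4, 13, 0, 12, 11, 23, 1, 6, 15, 10, 22, 8, 24]
i: (SA[i-1],SA[i]) lcp shared
  1: (2,20) 1 'a'
  2: (20,3) 1 'a'
  3: (3,17) 0 ''
  4: (17,5) 1 'b'
  5: (5,9) 2 'bg'
  6: (9,21) 3 'bgf'
  7: (21,7) 1 'b'
  8: (7,14) 0 ''
  9: (14,25) 0 ''
  10: (25,19) 1 'd'
  11: (19,16) 1 'd'
  12: (16,18) 1 'd'
  13: (18,4) 0 ''
  14: (4,13) 1 'e'
  15: (13,0) 1 'e'
  16: (0,12) 0 ''
  17: (12,11) 1 'f'
  18: (11,23) 1 'f'
  19: (23,1) 0 ''
  20: (1,6) 1 'g'
  21: (6,15) 1 'g'
  22: (15,10) 1 'g'
  23: (10,22) 2 'gf'
  24: (22,8) 0 ''
  25: (8,24) 1 'h'

n(n+1)/2 = 26·27/2 = 351
Σ LCP = 0 + 1 + 1 + 0 + 1 + 2 + 3 + 1 + 0 + 0 + 1 + 1 + 1 + 0 + 1 + 1 + 0 + 1 + 1 + 0 + 1 + 1 + 1 + 2 + 0 + 1 = 22
distinct = 351 − 22 = 329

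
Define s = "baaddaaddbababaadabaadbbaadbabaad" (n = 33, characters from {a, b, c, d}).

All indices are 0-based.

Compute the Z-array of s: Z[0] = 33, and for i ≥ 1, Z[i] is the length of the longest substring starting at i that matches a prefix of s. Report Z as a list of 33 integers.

[33, 0, 0, 0, 0, 0, 0, 0, 0, 2, 0, 2, 0, 4, 0, 0, 0, 0, 4, 0, 0, 0, 1, 4, 0, 0, 0, 2, 0, 4, 0, 0, 0]

Z[0]=33
i=1: outside box; Z[1]=0
i=2: outside box; Z[2]=0
i=3: outside box; Z[3]=0
i=4: outside box; Z[4]=0
i=5: outside box; Z[5]=0
i=6: outside box; Z[6]=0
i=7: outside box; Z[7]=0
i=8: outside box; Z[8]=0
i=9: outside box; Z[9]=2 extend→box=[9,11)
i=10: min(r-i=1, Z[1]=0)=0; Z[10]=0
i=11: outside box; Z[11]=2 extend→box=[11,13)
i=12: min(r-i=1, Z[1]=0)=0; Z[12]=0
i=13: outside box; Z[13]=4 extend→box=[13,17)
i=14: min(r-i=3, Z[1]=0)=0; Z[14]=0
i=15: min(r-i=2, Z[2]=0)=0; Z[15]=0
i=16: min(r-i=1, Z[3]=0)=0; Z[16]=0
i=17: outside box; Z[17]=0
i=18: outside box; Z[18]=4 extend→box=[18,22)
i=19: min(r-i=3, Z[1]=0)=0; Z[19]=0
i=20: min(r-i=2, Z[2]=0)=0; Z[20]=0
i=21: min(r-i=1, Z[3]=0)=0; Z[21]=0
i=22: outside box; Z[22]=1 extend→box=[22,23)
i=23: outside box; Z[23]=4 extend→box=[23,27)
i=24: min(r-i=3, Z[1]=0)=0; Z[24]=0
i=25: min(r-i=2, Z[2]=0)=0; Z[25]=0
i=26: min(r-i=1, Z[3]=0)=0; Z[26]=0
i=27: outside box; Z[27]=2 extend→box=[27,29)
i=28: min(r-i=1, Z[1]=0)=0; Z[28]=0
i=29: outside box; Z[29]=4 extend→box=[29,33)
i=30: min(r-i=3, Z[1]=0)=0; Z[30]=0
i=31: min(r-i=2, Z[2]=0)=0; Z[31]=0
i=32: min(r-i=1, Z[3]=0)=0; Z[32]=0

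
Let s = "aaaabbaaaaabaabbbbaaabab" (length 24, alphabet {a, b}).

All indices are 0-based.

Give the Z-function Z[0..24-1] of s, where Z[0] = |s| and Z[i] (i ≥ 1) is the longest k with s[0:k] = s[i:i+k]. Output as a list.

[24, 3, 2, 1, 0, 0, 4, 5, 3, 2, 1, 0, 2, 1, 0, 0, 0, 0, 3, 2, 1, 0, 1, 0]

Z[0]=24
i=1: fresh scan; Z[1]=3 extend→box=[1,4)
i=2: min(r-i=2, Z[1]=3)=2; Z[2]=2
i=3: min(r-i=1, Z[2]=2)=1; Z[3]=1
i=4: fresh scan; Z[4]=0
i=5: fresh scan; Z[5]=0
i=6: fresh scan; Z[6]=4 extend→box=[6,10)
i=7: min(r-i=3, Z[1]=3)=3; Z[7]=5 extend→box=[7,12)
i=8: min(r-i=4, Z[1]=3)=3; Z[8]=3
i=9: min(r-i=3, Z[2]=2)=2; Z[9]=2
i=10: min(r-i=2, Z[3]=1)=1; Z[10]=1
i=11: min(r-i=1, Z[4]=0)=0; Z[11]=0
i=12: fresh scan; Z[12]=2 extend→box=[12,14)
i=13: min(r-i=1, Z[1]=3)=1; Z[13]=1
i=14: fresh scan; Z[14]=0
i=15: fresh scan; Z[15]=0
i=16: fresh scan; Z[16]=0
i=17: fresh scan; Z[17]=0
i=18: fresh scan; Z[18]=3 extend→box=[18,21)
i=19: min(r-i=2, Z[1]=3)=2; Z[19]=2
i=20: min(r-i=1, Z[2]=2)=1; Z[20]=1
i=21: fresh scan; Z[21]=0
i=22: fresh scan; Z[22]=1 extend→box=[22,23)
i=23: fresh scan; Z[23]=0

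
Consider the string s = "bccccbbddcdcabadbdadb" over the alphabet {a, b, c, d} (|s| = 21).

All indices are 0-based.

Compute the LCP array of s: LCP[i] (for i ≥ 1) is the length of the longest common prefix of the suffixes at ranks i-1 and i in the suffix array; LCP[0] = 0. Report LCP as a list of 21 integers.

[0, 1, 3, 0, 1, 1, 1, 1, 2, 0, 1, 1, 2, 3, 1, 0, 1, 2, 1, 2, 1]

rank→(start, suffix):
  0 → (12, 'abadbdadb')
  1 → (18, 'adb')
  2 → (14, 'adbdadb')
  3 → (20, 'b')
  4 → (13, 'badbdadb')
  5 → (5, 'bbddcdcabadbdadb')
  6 → (0, 'bccccbbddcdcabadbdadb')
  7 → (16, 'bdadb')
  8 → (6, 'bddcdcabadbdadb')
  9 → (11, 'cabadbdadb')
  10 → (4, 'cbbddcdcabadbdadb')
  11 → (3, 'ccbbddcdcabadbdadb')
  12 → (2, 'cccbbddcdcabadbdadb')
  13 → (1, 'ccccbbddcdcabadbdadb')
  14 → (9, 'cdcabadbdadb')
  15 → (17, 'dadb')
  16 → (19, 'db')
  17 → (15, 'dbdadb')
  18 → (10, 'dcabadbdadb')
  19 → (8, 'dcdcabadbdadb')
  20 → (7, 'ddcdcabadbdadb')

SA = [12, 18, 14, 20, 13, 5, 0, 16, 6, 11, 4, 3, 2, 1, 9, 17, 19, 15, 10, 8, 7]
rank  pair      lcp
   1  s[12:],s[18:]  1  'a'
   2  s[18:],s[14:]  3  'adb'
   3  s[14:],s[20:]  0  ''
   4  s[20:],s[13:]  1  'b'
   5  s[13:],s[5:]  1  'b'
   6  s[5:],s[0:]  1  'b'
   7  s[0:],s[16:]  1  'b'
   8  s[16:],s[6:]  2  'bd'
   9  s[6:],s[11:]  0  ''
  10  s[11:],s[4:]  1  'c'
  11  s[4:],s[3:]  1  'c'
  12  s[3:],s[2:]  2  'cc'
  13  s[2:],s[1:]  3  'ccc'
  14  s[1:],s[9:]  1  'c'
  15  s[9:],s[17:]  0  ''
  16  s[17:],s[19:]  1  'd'
  17  s[19:],s[15:]  2  'db'
  18  s[15:],s[10:]  1  'd'
  19  s[10:],s[8:]  2  'dc'
  20  s[8:],s[7:]  1  'd'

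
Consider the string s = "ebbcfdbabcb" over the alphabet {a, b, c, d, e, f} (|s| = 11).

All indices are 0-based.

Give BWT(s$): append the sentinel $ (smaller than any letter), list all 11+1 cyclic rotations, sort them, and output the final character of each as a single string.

rank  rotation      last
    0  $ebbcfdbabcb  b
    1  abcb$ebbcfdb  b
    2  b$ebbcfdbabc  c
    3  babcb$ebbcfd  d
    4  bbcfdbabcb$e  e
    5  bcb$ebbcfdba  a
    6  bcfdbabcb$eb  b
    7  cb$ebbcfdbab  b
    8  cfdbabcb$ebb  b
    9  dbabcb$ebbcf  f
   10  ebbcfdbabcb$  $
   11  fdbabcb$ebbc  c

bbcdeabbbf$c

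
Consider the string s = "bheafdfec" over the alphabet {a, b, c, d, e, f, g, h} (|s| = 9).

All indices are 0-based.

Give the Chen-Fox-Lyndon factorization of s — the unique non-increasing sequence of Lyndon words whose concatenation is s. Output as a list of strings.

emit factor 1: 'bhe' (i=0, period=3)
emit factor 2: 'afdfec' (i=3, period=6)

["bhe", "afdfec"]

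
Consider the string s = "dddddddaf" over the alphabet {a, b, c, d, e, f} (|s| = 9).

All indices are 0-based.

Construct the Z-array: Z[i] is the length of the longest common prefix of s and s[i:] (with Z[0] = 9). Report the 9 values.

Z[0]=9
i=1: outside box; Z[1]=6 grow→box=[1,7)
i=2: min(r-i=5, Z[1]=6)=5; Z[2]=5
i=3: min(r-i=4, Z[2]=5)=4; Z[3]=4
i=4: min(r-i=3, Z[3]=4)=3; Z[4]=3
i=5: min(r-i=2, Z[4]=3)=2; Z[5]=2
i=6: min(r-i=1, Z[5]=2)=1; Z[6]=1
i=7: outside box; Z[7]=0
i=8: outside box; Z[8]=0

[9, 6, 5, 4, 3, 2, 1, 0, 0]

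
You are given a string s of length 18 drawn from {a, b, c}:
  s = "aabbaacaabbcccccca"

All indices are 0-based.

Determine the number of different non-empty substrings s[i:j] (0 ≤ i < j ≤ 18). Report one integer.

rank→(start, suffix):
  0 → (17, 'a')
  1 → (0, 'aabbaacaabbcccccca')
  2 → (7, 'aabbcccccca')
  3 → (4, 'aacaabbcccccca')
  4 → (1, 'abbaacaabbcccccca')
  5 → (8, 'abbcccccca')
  6 → (5, 'acaabbcccccca')
  7 → (3, 'baacaabbcccccca')
  8 → (2, 'bbaacaabbcccccca')
  9 → (9, 'bbcccccca')
  10 → (10, 'bcccccca')
  11 → (16, 'ca')
  12 → (6, 'caabbcccccca')
  13 → (15, 'cca')
  14 → (14, 'ccca')
  15 → (13, 'cccca')
  16 → (12, 'ccccca')
  17 → (11, 'cccccca')

SA = [17, 0, 7, 4, 1, 8, 5, 3, 2, 9, 10, 16, 6, 15, 14, 13, 12, 11]
i: (SA[i-1],SA[i]) lcp shared
  1: (17,0) 1 'a'
  2: (0,7) 4 'aabb'
  3: (7,4) 2 'aa'
  4: (4,1) 1 'a'
  5: (1,8) 3 'abb'
  6: (8,5) 1 'a'
  7: (5,3) 0 ''
  8: (3,2) 1 'b'
  9: (2,9) 2 'bb'
  10: (9,10) 1 'b'
  11: (10,16) 0 ''
  12: (16,6) 2 'ca'
  13: (6,15) 1 'c'
  14: (15,14) 2 'cc'
  15: (14,13) 3 'ccc'
  16: (13,12) 4 'cccc'
  17: (12,11) 5 'ccccc'

n(n+1)/2 = 18·19/2 = 171
Σ LCP = 0 + 1 + 4 + 2 + 1 + 3 + 1 + 0 + 1 + 2 + 1 + 0 + 2 + 1 + 2 + 3 + 4 + 5 = 33
distinct = 171 − 33 = 138

138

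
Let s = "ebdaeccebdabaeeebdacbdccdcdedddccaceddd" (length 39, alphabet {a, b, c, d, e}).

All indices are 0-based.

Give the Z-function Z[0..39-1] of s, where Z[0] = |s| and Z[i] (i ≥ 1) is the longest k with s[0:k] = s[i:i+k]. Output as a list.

[39, 0, 0, 0, 1, 0, 0, 4, 0, 0, 0, 0, 0, 1, 1, 4, 0, 0, 0, 0, 0, 0, 0, 0, 0, 0, 0, 1, 0, 0, 0, 0, 0, 0, 0, 1, 0, 0, 0]

Z[0]=39
i=1: i≥r, start 0; Z[1]=0
i=2: i≥r, start 0; Z[2]=0
i=3: i≥r, start 0; Z[3]=0
i=4: i≥r, start 0; Z[4]=1 scan→box=[4,5)
i=5: i≥r, start 0; Z[5]=0
i=6: i≥r, start 0; Z[6]=0
i=7: i≥r, start 0; Z[7]=4 scan→box=[7,11)
i=8: min(r-i=3, Z[1]=0)=0; Z[8]=0
i=9: min(r-i=2, Z[2]=0)=0; Z[9]=0
i=10: min(r-i=1, Z[3]=0)=0; Z[10]=0
i=11: i≥r, start 0; Z[11]=0
i=12: i≥r, start 0; Z[12]=0
i=13: i≥r, start 0; Z[13]=1 scan→box=[13,14)
i=14: i≥r, start 0; Z[14]=1 scan→box=[14,15)
i=15: i≥r, start 0; Z[15]=4 scan→box=[15,19)
i=16: min(r-i=3, Z[1]=0)=0; Z[16]=0
i=17: min(r-i=2, Z[2]=0)=0; Z[17]=0
i=18: min(r-i=1, Z[3]=0)=0; Z[18]=0
i=19: i≥r, start 0; Z[19]=0
i=20: i≥r, start 0; Z[20]=0
i=21: i≥r, start 0; Z[21]=0
i=22: i≥r, start 0; Z[22]=0
i=23: i≥r, start 0; Z[23]=0
i=24: i≥r, start 0; Z[24]=0
i=25: i≥r, start 0; Z[25]=0
i=26: i≥r, start 0; Z[26]=0
i=27: i≥r, start 0; Z[27]=1 scan→box=[27,28)
i=28: i≥r, start 0; Z[28]=0
i=29: i≥r, start 0; Z[29]=0
i=30: i≥r, start 0; Z[30]=0
i=31: i≥r, start 0; Z[31]=0
i=32: i≥r, start 0; Z[32]=0
i=33: i≥r, start 0; Z[33]=0
i=34: i≥r, start 0; Z[34]=0
i=35: i≥r, start 0; Z[35]=1 scan→box=[35,36)
i=36: i≥r, start 0; Z[36]=0
i=37: i≥r, start 0; Z[37]=0
i=38: i≥r, start 0; Z[38]=0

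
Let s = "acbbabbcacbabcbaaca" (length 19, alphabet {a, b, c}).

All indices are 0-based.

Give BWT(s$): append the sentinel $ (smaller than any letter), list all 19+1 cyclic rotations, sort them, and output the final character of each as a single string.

rank  rotation              last
    0  $acbbabbcacbabcbaaca  a
    1  a$acbbabbcacbabcbaac  c
    2  aaca$acbbabbcacbabcb  b
    3  abbcacbabcbaaca$acbb  b
    4  abcbaaca$acbbabbcacb  b
    5  aca$acbbabbcacbabcba  a
    6  acbabcbaaca$acbbabbc  c
    7  acbbabbcacbabcbaaca$  $
    8  baaca$acbbabbcacbabc  c
    9  babbcacbabcbaaca$acb  b
   10  babcbaaca$acbbabbcac  c
   11  bbabbcacbabcbaaca$ac  c
   12  bbcacbabcbaaca$acbba  a
   13  bcacbabcbaaca$acbbab  b
   14  bcbaaca$acbbabbcacba  a
   15  ca$acbbabbcacbabcbaa  a
   16  cacbabcbaaca$acbbabb  b
   17  cbaaca$acbbabbcacbab  b
   18  cbabcbaaca$acbbabbca  a
   19  cbbabbcacbabcbaaca$a  a

acbbbac$cbccabaabbaa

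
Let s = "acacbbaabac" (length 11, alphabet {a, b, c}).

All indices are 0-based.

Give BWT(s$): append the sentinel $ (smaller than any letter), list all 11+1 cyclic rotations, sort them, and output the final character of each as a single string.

rank  rotation      last
    0  $acacbbaabac  c
    1  aabac$acacbb  b
    2  abac$acacbba  a
    3  ac$acacbbaab  b
    4  acacbbaabac$  $
    5  acbbaabac$ac  c
    6  baabac$acacb  b
    7  bac$acacbbaa  a
    8  bbaabac$acac  c
    9  c$acacbbaaba  a
   10  cacbbaabac$a  a
   11  cbbaabac$aca  a

cbab$cbacaaa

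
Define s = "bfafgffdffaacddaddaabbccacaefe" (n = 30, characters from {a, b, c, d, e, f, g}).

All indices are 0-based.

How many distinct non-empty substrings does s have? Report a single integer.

434

rank | idx | suffix
   0 |  18 | aabbccacaefe
   1 |  10 | aacddaddaabbccacaefe
   2 |  19 | abbccacaefe
   3 |  24 | acaefe
   4 |  11 | acddaddaabbccacaefe
   5 |  15 | addaabbccacaefe
   6 |  26 | aefe
   7 |   2 | afgffdffaacddaddaabbccacaefe
   8 |  20 | bbccacaefe
   9 |  21 | bccacaefe
  10 |   0 | bfafgffdffaacddaddaabbccacaefe
  11 |  23 | cacaefe
  12 |  25 | caefe
  13 |  22 | ccacaefe
  14 |  12 | cddaddaabbccacaefe
  15 |  17 | daabbccacaefe
  16 |  14 | daddaabbccacaefe
  17 |  16 | ddaabbccacaefe
  18 |  13 | ddaddaabbccacaefe
  19 |   7 | dffaacddaddaabbccacaefe
  20 |  29 | e
  21 |  27 | efe
  22 |   9 | faacddaddaabbccacaefe
  23 |   1 | fafgffdffaacddaddaabbccacaefe
  24 |   6 | fdffaacddaddaabbccacaefe
  25 |  28 | fe
  26 |   8 | ffaacddaddaabbccacaefe
  27 |   5 | ffdffaacddaddaabbccacaefe
  28 |   3 | fgffdffaacddaddaabbccacaefe
  29 |   4 | gffdffaacddaddaabbccacaefe

SA = [18, 10, 19, 24, 11, 15, 26, 2, 20, 21, 0, 23, 25, 22, 12, 17, 14, 16, 13, 7, 29, 27, 9, 1, 6, 28, 8, 5, 3, 4]
i: (SA[i-1],SA[i]) lcp shared
  1: (18,10) 2 'aa'
  2: (10,19) 1 'a'
  3: (19,24) 1 'a'
  4: (24,11) 2 'ac'
  5: (11,15) 1 'a'
  6: (15,26) 1 'a'
  7: (26,2) 1 'a'
  8: (2,20) 0 ''
  9: (20,21) 1 'b'
  10: (21,0) 1 'b'
  11: (0,23) 0 ''
  12: (23,25) 2 'ca'
  13: (25,22) 1 'c'
  14: (22,12) 1 'c'
  15: (12,17) 0 ''
  16: (17,14) 2 'da'
  17: (14,16) 1 'd'
  18: (16,13) 3 'dda'
  19: (13,7) 1 'd'
  20: (7,29) 0 ''
  21: (29,27) 1 'e'
  22: (27,9) 0 ''
  23: (9,1) 2 'fa'
  24: (1,6) 1 'f'
  25: (6,28) 1 'f'
  26: (28,8) 1 'f'
  27: (8,5) 2 'ff'
  28: (5,3) 1 'f'
  29: (3,4) 0 ''

n(n+1)/2 = 30·31/2 = 465
Σ LCP = 0 + 2 + 1 + 1 + 2 + 1 + 1 + 1 + 0 + 1 + 1 + 0 + 2 + 1 + 1 + 0 + 2 + 1 + 3 + 1 + 0 + 1 + 0 + 2 + 1 + 1 + 1 + 2 + 1 + 0 = 31
distinct = 465 − 31 = 434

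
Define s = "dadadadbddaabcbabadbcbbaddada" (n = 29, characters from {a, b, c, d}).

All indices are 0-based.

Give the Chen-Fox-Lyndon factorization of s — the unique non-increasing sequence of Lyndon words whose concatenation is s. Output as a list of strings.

emit factor 1: 'd' (i=0, period=1)
emit factor 2: 'adadadbdd' (i=1, period=9)
emit factor 3: 'aabcbabadbcbbaddad' (i=10, period=18)
emit factor 4: 'a' (i=28, period=1)

["d", "adadadbdd", "aabcbabadbcbbaddad", "a"]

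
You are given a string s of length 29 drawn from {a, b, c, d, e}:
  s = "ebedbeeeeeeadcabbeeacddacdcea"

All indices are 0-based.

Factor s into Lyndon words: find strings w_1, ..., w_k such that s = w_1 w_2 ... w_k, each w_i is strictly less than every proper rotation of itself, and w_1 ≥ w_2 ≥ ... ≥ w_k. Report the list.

["e", "bedbeeeeee", "adc", "abbeeacddacdce", "a"]

emit factor 1: 'e' (i=0, period=1)
emit factor 2: 'bedbeeeeee' (i=1, period=10)
emit factor 3: 'adc' (i=11, period=3)
emit factor 4: 'abbeeacddacdce' (i=14, period=14)
emit factor 5: 'a' (i=28, period=1)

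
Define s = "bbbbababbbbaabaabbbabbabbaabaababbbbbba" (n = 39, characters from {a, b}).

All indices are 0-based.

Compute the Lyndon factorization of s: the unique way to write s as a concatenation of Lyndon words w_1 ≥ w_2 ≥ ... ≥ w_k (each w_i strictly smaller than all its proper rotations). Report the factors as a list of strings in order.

["b", "b", "b", "b", "ababbbb", "aabaabbbabbabb", "aabaababbbbbb", "a"]

emit factor 1: 'b' (i=0, period=1)
emit factor 2: 'b' (i=1, period=1)
emit factor 3: 'b' (i=2, period=1)
emit factor 4: 'b' (i=3, period=1)
emit factor 5: 'ababbbb' (i=4, period=7)
emit factor 6: 'aabaabbbabbabb' (i=11, period=14)
emit factor 7: 'aabaababbbbbb' (i=25, period=13)
emit factor 8: 'a' (i=38, period=1)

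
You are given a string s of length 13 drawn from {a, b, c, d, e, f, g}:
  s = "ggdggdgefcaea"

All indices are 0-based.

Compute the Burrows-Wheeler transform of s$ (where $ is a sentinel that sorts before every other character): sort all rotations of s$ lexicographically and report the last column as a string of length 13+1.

rank  rotation        last
    0  $ggdggdgefcaea  a
    1  a$ggdggdgefcae  e
    2  aea$ggdggdgefc  c
    3  caea$ggdggdgef  f
    4  dgefcaea$ggdgg  g
    5  dggdgefcaea$gg  g
    6  ea$ggdggdgefca  a
    7  efcaea$ggdggdg  g
    8  fcaea$ggdggdge  e
    9  gdgefcaea$ggdg  g
   10  gdggdgefcaea$g  g
   11  gefcaea$ggdggd  d
   12  ggdgefcaea$ggd  d
   13  ggdggdgefcaea$  $

aecfggageggdd$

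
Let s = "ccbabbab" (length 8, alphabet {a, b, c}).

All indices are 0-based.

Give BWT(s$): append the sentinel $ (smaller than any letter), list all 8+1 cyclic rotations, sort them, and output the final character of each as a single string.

bbbabcac$

rank  rotation   last
    0  $ccbabbab  b
    1  ab$ccbabb  b
    2  abbab$ccb  b
    3  b$ccbabba  a
    4  bab$ccbab  b
    5  babbab$cc  c
    6  bbab$ccba  a
    7  cbabbab$c  c
    8  ccbabbab$  $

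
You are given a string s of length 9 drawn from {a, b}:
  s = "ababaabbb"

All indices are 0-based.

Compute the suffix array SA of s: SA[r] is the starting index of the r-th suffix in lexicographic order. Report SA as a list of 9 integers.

[4, 2, 0, 5, 8, 3, 1, 7, 6]

sorted suffixes:
  #0 SA[0]=4  'aabbb'
  #1 SA[1]=2  'abaabbb'
  #2 SA[2]=0  'ababaabbb'
  #3 SA[3]=5  'abbb'
  #4 SA[4]=8  'b'
  #5 SA[5]=3  'baabbb'
  #6 SA[6]=1  'babaabbb'
  #7 SA[7]=7  'bb'
  #8 SA[8]=6  'bbb'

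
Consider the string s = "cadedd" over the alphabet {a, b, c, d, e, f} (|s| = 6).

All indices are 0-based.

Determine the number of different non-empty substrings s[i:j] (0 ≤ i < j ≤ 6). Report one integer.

19

rank→(start, suffix):
  0 → (1, 'adedd')
  1 → (0, 'cadedd')
  2 → (5, 'd')
  3 → (4, 'dd')
  4 → (2, 'dedd')
  5 → (3, 'edd')

SA = [1, 0, 5, 4, 2, 3]
rank  pair      lcp
   1  s[1:],s[0:]  0  ''
   2  s[0:],s[5:]  0  ''
   3  s[5:],s[4:]  1  'd'
   4  s[4:],s[2:]  1  'd'
   5  s[2:],s[3:]  0  ''

n(n+1)/2 = 6·7/2 = 21
Σ LCP = 0 + 0 + 0 + 1 + 1 + 0 = 2
distinct = 21 − 2 = 19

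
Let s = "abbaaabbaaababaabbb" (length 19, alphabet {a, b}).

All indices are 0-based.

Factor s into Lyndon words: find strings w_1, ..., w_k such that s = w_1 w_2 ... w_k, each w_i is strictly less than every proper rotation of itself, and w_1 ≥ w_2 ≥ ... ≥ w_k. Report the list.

["abb", "aaabb", "aaababaabbb"]

emit factor 1: 'abb' (i=0, period=3)
emit factor 2: 'aaabb' (i=3, period=5)
emit factor 3: 'aaababaabbb' (i=8, period=11)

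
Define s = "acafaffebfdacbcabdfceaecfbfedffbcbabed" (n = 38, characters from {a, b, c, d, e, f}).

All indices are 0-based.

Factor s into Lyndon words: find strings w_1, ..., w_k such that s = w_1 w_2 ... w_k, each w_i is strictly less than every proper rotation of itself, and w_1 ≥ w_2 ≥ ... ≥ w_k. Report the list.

emit factor 1: 'acafaffebfdacbc' (i=0, period=15)
emit factor 2: 'abdfceaecfbfedffbcbabed' (i=15, period=23)

["acafaffebfdacbc", "abdfceaecfbfedffbcbabed"]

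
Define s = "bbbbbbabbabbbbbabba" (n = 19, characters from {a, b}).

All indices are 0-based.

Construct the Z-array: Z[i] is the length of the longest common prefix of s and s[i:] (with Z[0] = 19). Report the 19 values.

[19, 5, 4, 3, 2, 1, 0, 2, 1, 0, 5, 4, 3, 2, 1, 0, 2, 1, 0]

Z[0]=19
i=1: i≥r, start 0; Z[1]=5 grow→box=[1,6)
i=2: min(r-i=4, Z[1]=5)=4; Z[2]=4
i=3: min(r-i=3, Z[2]=4)=3; Z[3]=3
i=4: min(r-i=2, Z[3]=3)=2; Z[4]=2
i=5: min(r-i=1, Z[4]=2)=1; Z[5]=1
i=6: i≥r, start 0; Z[6]=0
i=7: i≥r, start 0; Z[7]=2 grow→box=[7,9)
i=8: min(r-i=1, Z[1]=5)=1; Z[8]=1
i=9: i≥r, start 0; Z[9]=0
i=10: i≥r, start 0; Z[10]=5 grow→box=[10,15)
i=11: min(r-i=4, Z[1]=5)=4; Z[11]=4
i=12: min(r-i=3, Z[2]=4)=3; Z[12]=3
i=13: min(r-i=2, Z[3]=3)=2; Z[13]=2
i=14: min(r-i=1, Z[4]=2)=1; Z[14]=1
i=15: i≥r, start 0; Z[15]=0
i=16: i≥r, start 0; Z[16]=2 grow→box=[16,18)
i=17: min(r-i=1, Z[1]=5)=1; Z[17]=1
i=18: i≥r, start 0; Z[18]=0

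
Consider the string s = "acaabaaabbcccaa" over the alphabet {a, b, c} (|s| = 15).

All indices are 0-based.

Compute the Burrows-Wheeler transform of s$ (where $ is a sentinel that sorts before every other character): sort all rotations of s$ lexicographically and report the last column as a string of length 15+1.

aacbcaaa$aabcacb

rank  rotation          last
    0  $acaabaaabbcccaa  a
    1  a$acaabaaabbccca  a
    2  aa$acaabaaabbccc  c
    3  aaabbcccaa$acaab  b
    4  aabaaabbcccaa$ac  c
    5  aabbcccaa$acaaba  a
    6  abaaabbcccaa$aca  a
    7  abbcccaa$acaabaa  a
    8  acaabaaabbcccaa$  $
    9  baaabbcccaa$acaa  a
   10  bbcccaa$acaabaaa  a
   11  bcccaa$acaabaaab  b
   12  caa$acaabaaabbcc  c
   13  caabaaabbcccaa$a  a
   14  ccaa$acaabaaabbc  c
   15  cccaa$acaabaaabb  b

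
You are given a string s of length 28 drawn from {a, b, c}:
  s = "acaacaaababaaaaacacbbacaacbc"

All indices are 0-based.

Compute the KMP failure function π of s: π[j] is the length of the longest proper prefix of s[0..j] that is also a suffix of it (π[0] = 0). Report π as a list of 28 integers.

π[0] = 0
j=1 s[j]='c': π[1]=0 (border '')
j=2 s[j]='a': π[2]=1 (border 'a')
j=3 s[j]='a': k: 1→0; π[3]=1 (border 'a')
j=4 s[j]='c': π[4]=2 (border 'ac')
j=5 s[j]='a': π[5]=3 (border 'aca')
j=6 s[j]='a': π[6]=4 (border 'acaa')
j=7 s[j]='a': k: 4→1→0; π[7]=1 (border 'a')
j=8 s[j]='b': k: 1→0; π[8]=0 (border '')
j=9 s[j]='a': π[9]=1 (border 'a')
j=10 s[j]='b': k: 1→0; π[10]=0 (border '')
j=11 s[j]='a': π[11]=1 (border 'a')
j=12 s[j]='a': k: 1→0; π[12]=1 (border 'a')
j=13 s[j]='a': k: 1→0; π[13]=1 (border 'a')
j=14 s[j]='a': k: 1→0; π[14]=1 (border 'a')
j=15 s[j]='a': k: 1→0; π[15]=1 (border 'a')
j=16 s[j]='c': π[16]=2 (border 'ac')
j=17 s[j]='a': π[17]=3 (border 'aca')
j=18 s[j]='c': k: 3→1; π[18]=2 (border 'ac')
j=19 s[j]='b': k: 2→0; π[19]=0 (border '')
j=20 s[j]='b': π[20]=0 (border '')
j=21 s[j]='a': π[21]=1 (border 'a')
j=22 s[j]='c': π[22]=2 (border 'ac')
j=23 s[j]='a': π[23]=3 (border 'aca')
j=24 s[j]='a': π[24]=4 (border 'acaa')
j=25 s[j]='c': π[25]=5 (border 'acaac')
j=26 s[j]='b': k: 5→2→0; π[26]=0 (border '')
j=27 s[j]='c': π[27]=0 (border '')

[0, 0, 1, 1, 2, 3, 4, 1, 0, 1, 0, 1, 1, 1, 1, 1, 2, 3, 2, 0, 0, 1, 2, 3, 4, 5, 0, 0]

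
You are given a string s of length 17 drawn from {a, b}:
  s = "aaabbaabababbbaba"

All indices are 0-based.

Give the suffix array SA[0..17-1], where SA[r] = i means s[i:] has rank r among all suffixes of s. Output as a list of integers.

rank→(start, suffix):
  0 → (16, 'a')
  1 → (0, 'aaabbaabababbbaba')
  2 → (5, 'aabababbbaba')
  3 → (1, 'aabbaabababbbaba')
  4 → (14, 'aba')
  5 → (6, 'abababbbaba')
  6 → (8, 'ababbbaba')
  7 → (2, 'abbaabababbbaba')
  8 → (10, 'abbbaba')
  9 → (15, 'ba')
  10 → (4, 'baabababbbaba')
  11 → (13, 'baba')
  12 → (7, 'bababbbaba')
  13 → (9, 'babbbaba')
  14 → (3, 'bbaabababbbaba')
  15 → (12, 'bbaba')
  16 → (11, 'bbbaba')

[16, 0, 5, 1, 14, 6, 8, 2, 10, 15, 4, 13, 7, 9, 3, 12, 11]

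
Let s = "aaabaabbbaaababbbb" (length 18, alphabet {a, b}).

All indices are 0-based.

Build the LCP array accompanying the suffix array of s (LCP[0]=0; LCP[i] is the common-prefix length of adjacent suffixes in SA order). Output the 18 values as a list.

rank→(start, suffix):
  0 → (0, 'aaabaabbbaaababbbb')
  1 → (9, 'aaababbbb')
  2 → (1, 'aabaabbbaaababbbb')
  3 → (10, 'aababbbb')
  4 → (4, 'aabbbaaababbbb')
  5 → (2, 'abaabbbaaababbbb')
  6 → (11, 'ababbbb')
  7 → (5, 'abbbaaababbbb')
  8 → (13, 'abbbb')
  9 → (17, 'b')
  10 → (8, 'baaababbbb')
  11 → (3, 'baabbbaaababbbb')
  12 → (12, 'babbbb')
  13 → (16, 'bb')
  14 → (7, 'bbaaababbbb')
  15 → (15, 'bbb')
  16 → (6, 'bbbaaababbbb')
  17 → (14, 'bbbb')

SA = [0, 9, 1, 10, 4, 2, 11, 5, 13, 17, 8, 3, 12, 16, 7, 15, 6, 14]
i: (SA[i-1],SA[i]) lcp shared
  1: (0,9) 5 'aaaba'
  2: (9,1) 2 'aa'
  3: (1,10) 4 'aaba'
  4: (10,4) 3 'aab'
  5: (4,2) 1 'a'
  6: (2,11) 3 'aba'
  7: (11,5) 2 'ab'
  8: (5,13) 4 'abbb'
  9: (13,17) 0 ''
  10: (17,8) 1 'b'
  11: (8,3) 3 'baa'
  12: (3,12) 2 'ba'
  13: (12,16) 1 'b'
  14: (16,7) 2 'bb'
  15: (7,15) 2 'bb'
  16: (15,6) 3 'bbb'
  17: (6,14) 3 'bbb'

[0, 5, 2, 4, 3, 1, 3, 2, 4, 0, 1, 3, 2, 1, 2, 2, 3, 3]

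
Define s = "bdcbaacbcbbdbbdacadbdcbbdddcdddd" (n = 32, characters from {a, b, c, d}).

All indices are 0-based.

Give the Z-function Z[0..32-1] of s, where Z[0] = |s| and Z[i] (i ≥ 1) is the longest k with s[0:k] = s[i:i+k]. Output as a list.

[32, 0, 0, 1, 0, 0, 0, 1, 0, 1, 2, 0, 1, 2, 0, 0, 0, 0, 0, 4, 0, 0, 1, 2, 0, 0, 0, 0, 0, 0, 0, 0]

Z[0]=32
i=1: i≥r, start 0; Z[1]=0
i=2: i≥r, start 0; Z[2]=0
i=3: i≥r, start 0; Z[3]=1 grow→box=[3,4)
i=4: i≥r, start 0; Z[4]=0
i=5: i≥r, start 0; Z[5]=0
i=6: i≥r, start 0; Z[6]=0
i=7: i≥r, start 0; Z[7]=1 grow→box=[7,8)
i=8: i≥r, start 0; Z[8]=0
i=9: i≥r, start 0; Z[9]=1 grow→box=[9,10)
i=10: i≥r, start 0; Z[10]=2 grow→box=[10,12)
i=11: min(r-i=1, Z[1]=0)=0; Z[11]=0
i=12: i≥r, start 0; Z[12]=1 grow→box=[12,13)
i=13: i≥r, start 0; Z[13]=2 grow→box=[13,15)
i=14: min(r-i=1, Z[1]=0)=0; Z[14]=0
i=15: i≥r, start 0; Z[15]=0
i=16: i≥r, start 0; Z[16]=0
i=17: i≥r, start 0; Z[17]=0
i=18: i≥r, start 0; Z[18]=0
i=19: i≥r, start 0; Z[19]=4 grow→box=[19,23)
i=20: min(r-i=3, Z[1]=0)=0; Z[20]=0
i=21: min(r-i=2, Z[2]=0)=0; Z[21]=0
i=22: min(r-i=1, Z[3]=1)=1; Z[22]=1
i=23: i≥r, start 0; Z[23]=2 grow→box=[23,25)
i=24: min(r-i=1, Z[1]=0)=0; Z[24]=0
i=25: i≥r, start 0; Z[25]=0
i=26: i≥r, start 0; Z[26]=0
i=27: i≥r, start 0; Z[27]=0
i=28: i≥r, start 0; Z[28]=0
i=29: i≥r, start 0; Z[29]=0
i=30: i≥r, start 0; Z[30]=0
i=31: i≥r, start 0; Z[31]=0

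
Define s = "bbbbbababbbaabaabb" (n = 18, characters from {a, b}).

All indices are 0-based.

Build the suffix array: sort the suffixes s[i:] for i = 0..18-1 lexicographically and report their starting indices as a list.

rank→(start, suffix):
  0 → (11, 'aabaabb')
  1 → (14, 'aabb')
  2 → (12, 'abaabb')
  3 → (5, 'ababbbaabaabb')
  4 → (15, 'abb')
  5 → (7, 'abbbaabaabb')
  6 → (17, 'b')
  7 → (10, 'baabaabb')
  8 → (13, 'baabb')
  9 → (4, 'bababbbaabaabb')
  10 → (6, 'babbbaabaabb')
  11 → (16, 'bb')
  12 → (9, 'bbaabaabb')
  13 → (3, 'bbababbbaabaabb')
  14 → (8, 'bbbaabaabb')
  15 → (2, 'bbbababbbaabaabb')
  16 → (1, 'bbbbababbbaabaabb')
  17 → (0, 'bbbbbababbbaabaabb')

[11, 14, 12, 5, 15, 7, 17, 10, 13, 4, 6, 16, 9, 3, 8, 2, 1, 0]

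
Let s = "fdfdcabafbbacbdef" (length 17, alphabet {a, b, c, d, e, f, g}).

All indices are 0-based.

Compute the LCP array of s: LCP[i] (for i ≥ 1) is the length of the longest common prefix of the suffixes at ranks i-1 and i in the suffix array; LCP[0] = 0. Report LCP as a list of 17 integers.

rank | idx | suffix
   0 |   5 | abafbbacbdef
   1 |  11 | acbdef
   2 |   7 | afbbacbdef
   3 |  10 | bacbdef
   4 |   6 | bafbbacbdef
   5 |   9 | bbacbdef
   6 |  13 | bdef
   7 |   4 | cabafbbacbdef
   8 |  12 | cbdef
   9 |   3 | dcabafbbacbdef
  10 |  14 | def
  11 |   1 | dfdcabafbbacbdef
  12 |  15 | ef
  13 |  16 | f
  14 |   8 | fbbacbdef
  15 |   2 | fdcabafbbacbdef
  16 |   0 | fdfdcabafbbacbdef

SA = [5, 11, 7, 10, 6, 9, 13, 4, 12, 3, 14, 1, 15, 16, 8, 2, 0]
i: (SA[i-1],SA[i]) lcp shared
  1: (5,11) 1 'a'
  2: (11,7) 1 'a'
  3: (7,10) 0 ''
  4: (10,6) 2 'ba'
  5: (6,9) 1 'b'
  6: (9,13) 1 'b'
  7: (13,4) 0 ''
  8: (4,12) 1 'c'
  9: (12,3) 0 ''
  10: (3,14) 1 'd'
  11: (14,1) 1 'd'
  12: (1,15) 0 ''
  13: (15,16) 0 ''
  14: (16,8) 1 'f'
  15: (8,2) 1 'f'
  16: (2,0) 2 'fd'

[0, 1, 1, 0, 2, 1, 1, 0, 1, 0, 1, 1, 0, 0, 1, 1, 2]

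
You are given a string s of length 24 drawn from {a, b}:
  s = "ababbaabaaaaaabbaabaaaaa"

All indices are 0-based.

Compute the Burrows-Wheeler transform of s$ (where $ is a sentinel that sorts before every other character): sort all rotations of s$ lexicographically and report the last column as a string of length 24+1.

rank  rotation                   last
    0  $ababbaabaaaaaabbaabaaaaa  a
    1  a$ababbaabaaaaaabbaabaaaa  a
    2  aa$ababbaabaaaaaabbaabaaa  a
    3  aaa$ababbaabaaaaaabbaabaa  a
    4  aaaa$ababbaabaaaaaabbaaba  a
    5  aaaaa$ababbaabaaaaaabbaab  b
    6  aaaaaabbaabaaaaa$ababbaab  b
    7  aaaaabbaabaaaaa$ababbaaba  a
    8  aaaabbaabaaaaa$ababbaabaa  a
    9  aaabbaabaaaaa$ababbaabaaa  a
   10  aabaaaaa$ababbaabaaaaaabb  b
   11  aabaaaaaabbaabaaaaa$ababb  b
   12  aabbaabaaaaa$ababbaabaaaa  a
   13  abaaaaa$ababbaabaaaaaabba  a
   14  abaaaaaabbaabaaaaa$ababba  a
   15  ababbaabaaaaaabbaabaaaaa$  $
   16  abbaabaaaaa$ababbaabaaaaa  a
   17  abbaabaaaaaabbaabaaaaa$ab  b
   18  baaaaa$ababbaabaaaaaabbaa  a
   19  baaaaaabbaabaaaaa$ababbaa  a
   20  baabaaaaa$ababbaabaaaaaab  b
   21  baabaaaaaabbaabaaaaa$abab  b
   22  babbaabaaaaaabbaabaaaaa$a  a
   23  bbaabaaaaa$ababbaabaaaaaa  a
   24  bbaabaaaaaabbaabaaaaa$aba  a

aaaaabbaaabbaaa$abaabbaaa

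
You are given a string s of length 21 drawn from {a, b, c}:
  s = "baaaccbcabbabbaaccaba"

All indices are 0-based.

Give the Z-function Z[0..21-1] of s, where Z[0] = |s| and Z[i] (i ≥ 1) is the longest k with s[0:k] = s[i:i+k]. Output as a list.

Z[0]=21
i=1: outside box; Z[1]=0
i=2: outside box; Z[2]=0
i=3: outside box; Z[3]=0
i=4: outside box; Z[4]=0
i=5: outside box; Z[5]=0
i=6: outside box; Z[6]=1 scan→box=[6,7)
i=7: outside box; Z[7]=0
i=8: outside box; Z[8]=0
i=9: outside box; Z[9]=1 scan→box=[9,10)
i=10: outside box; Z[10]=2 scan→box=[10,12)
i=11: min(r-i=1, Z[1]=0)=0; Z[11]=0
i=12: outside box; Z[12]=1 scan→box=[12,13)
i=13: outside box; Z[13]=3 scan→box=[13,16)
i=14: min(r-i=2, Z[1]=0)=0; Z[14]=0
i=15: min(r-i=1, Z[2]=0)=0; Z[15]=0
i=16: outside box; Z[16]=0
i=17: outside box; Z[17]=0
i=18: outside box; Z[18]=0
i=19: outside box; Z[19]=2 scan→box=[19,21)
i=20: min(r-i=1, Z[1]=0)=0; Z[20]=0

[21, 0, 0, 0, 0, 0, 1, 0, 0, 1, 2, 0, 1, 3, 0, 0, 0, 0, 0, 2, 0]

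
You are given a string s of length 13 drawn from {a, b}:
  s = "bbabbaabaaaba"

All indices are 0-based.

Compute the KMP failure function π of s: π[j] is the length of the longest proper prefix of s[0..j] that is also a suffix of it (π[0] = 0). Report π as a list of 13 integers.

π[0] = 0
j=1 s[j]='b': π[1]=1 (border 'b')
j=2 s[j]='a': k: 1→0; π[2]=0 (border '')
j=3 s[j]='b': π[3]=1 (border 'b')
j=4 s[j]='b': π[4]=2 (border 'bb')
j=5 s[j]='a': π[5]=3 (border 'bba')
j=6 s[j]='a': k: 3→0; π[6]=0 (border '')
j=7 s[j]='b': π[7]=1 (border 'b')
j=8 s[j]='a': k: 1→0; π[8]=0 (border '')
j=9 s[j]='a': π[9]=0 (border '')
j=10 s[j]='a': π[10]=0 (border '')
j=11 s[j]='b': π[11]=1 (border 'b')
j=12 s[j]='a': k: 1→0; π[12]=0 (border '')

[0, 1, 0, 1, 2, 3, 0, 1, 0, 0, 0, 1, 0]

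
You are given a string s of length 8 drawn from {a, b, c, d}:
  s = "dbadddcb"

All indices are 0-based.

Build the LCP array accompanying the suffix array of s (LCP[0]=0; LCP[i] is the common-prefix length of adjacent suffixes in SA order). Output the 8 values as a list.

rank→(start, suffix):
  0 → (2, 'adddcb')
  1 → (7, 'b')
  2 → (1, 'badddcb')
  3 → (6, 'cb')
  4 → (0, 'dbadddcb')
  5 → (5, 'dcb')
  6 → (4, 'ddcb')
  7 → (3, 'dddcb')

SA = [2, 7, 1, 6, 0, 5, 4, 3]
rank  pair      lcp
   1  s[2:],s[7:]  0  ''
   2  s[7:],s[1:]  1  'b'
   3  s[1:],s[6:]  0  ''
   4  s[6:],s[0:]  0  ''
   5  s[0:],s[5:]  1  'd'
   6  s[5:],s[4:]  1  'd'
   7  s[4:],s[3:]  2  'dd'

[0, 0, 1, 0, 0, 1, 1, 2]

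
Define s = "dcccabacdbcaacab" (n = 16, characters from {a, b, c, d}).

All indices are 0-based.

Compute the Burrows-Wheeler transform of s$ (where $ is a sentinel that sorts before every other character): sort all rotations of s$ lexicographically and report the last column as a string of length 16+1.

rank  rotation           last
    0  $dcccabacdbcaacab  b
    1  aacab$dcccabacdbc  c
    2  ab$dcccabacdbcaac  c
    3  abacdbcaacab$dccc  c
    4  acab$dcccabacdbca  a
    5  acdbcaacab$dcccab  b
    6  b$dcccabacdbcaaca  a
    7  bacdbcaacab$dccca  a
    8  bcaacab$dcccabacd  d
    9  caacab$dcccabacdb  b
   10  cab$dcccabacdbcaa  a
   11  cabacdbcaacab$dcc  c
   12  ccabacdbcaacab$dc  c
   13  cccabacdbcaacab$d  d
   14  cdbcaacab$dcccaba  a
   15  dbcaacab$dcccabac  c
   16  dcccabacdbcaacab$  $

bcccabaadbaccdac$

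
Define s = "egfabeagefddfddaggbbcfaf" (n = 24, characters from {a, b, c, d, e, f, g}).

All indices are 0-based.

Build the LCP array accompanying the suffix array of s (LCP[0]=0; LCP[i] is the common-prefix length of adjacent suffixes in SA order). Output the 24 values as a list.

rank→(start, suffix):
  0 → (3, 'abeagefddfddaggbbcfaf')
  1 → (22, 'af')
  2 → (6, 'agefddfddaggbbcfaf')
  3 → (15, 'aggbbcfaf')
  4 → (18, 'bbcfaf')
  5 → (19, 'bcfaf')
  6 → (4, 'beagefddfddaggbbcfaf')
  7 → (20, 'cfaf')
  8 → (14, 'daggbbcfaf')
  9 → (13, 'ddaggbbcfaf')
  10 → (10, 'ddfddaggbbcfaf')
  11 → (11, 'dfddaggbbcfaf')
  12 → (5, 'eagefddfddaggbbcfaf')
  13 → (8, 'efddfddaggbbcfaf')
  14 → (0, 'egfabeagefddfddaggbbcfaf')
  15 → (23, 'f')
  16 → (2, 'fabeagefddfddaggbbcfaf')
  17 → (21, 'faf')
  18 → (12, 'fddaggbbcfaf')
  19 → (9, 'fddfddaggbbcfaf')
  20 → (17, 'gbbcfaf')
  21 → (7, 'gefddfddaggbbcfaf')
  22 → (1, 'gfabeagefddfddaggbbcfaf')
  23 → (16, 'ggbbcfaf')

SA = [3, 22, 6, 15, 18, 19, 4, 20, 14, 13, 10, 11, 5, 8, 0, 23, 2, 21, 12, 9, 17, 7, 1, 16]
i: (SA[i-1],SA[i]) lcp shared
  1: (3,22) 1 'a'
  2: (22,6) 1 'a'
  3: (6,15) 2 'ag'
  4: (15,18) 0 ''
  5: (18,19) 1 'b'
  6: (19,4) 1 'b'
  7: (4,20) 0 ''
  8: (20,14) 0 ''
  9: (14,13) 1 'd'
  10: (13,10) 2 'dd'
  11: (10,11) 1 'd'
  12: (11,5) 0 ''
  13: (5,8) 1 'e'
  14: (8,0) 1 'e'
  15: (0,23) 0 ''
  16: (23,2) 1 'f'
  17: (2,21) 2 'fa'
  18: (21,12) 1 'f'
  19: (12,9) 3 'fdd'
  20: (9,17) 0 ''
  21: (17,7) 1 'g'
  22: (7,1) 1 'g'
  23: (1,16) 1 'g'

[0, 1, 1, 2, 0, 1, 1, 0, 0, 1, 2, 1, 0, 1, 1, 0, 1, 2, 1, 3, 0, 1, 1, 1]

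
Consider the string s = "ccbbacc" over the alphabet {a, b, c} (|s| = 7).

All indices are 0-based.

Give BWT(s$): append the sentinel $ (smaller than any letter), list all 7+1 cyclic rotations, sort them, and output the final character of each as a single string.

cbbccca$

rank  rotation  last
    0  $ccbbacc  c
    1  acc$ccbb  b
    2  bacc$ccb  b
    3  bbacc$cc  c
    4  c$ccbbac  c
    5  cbbacc$c  c
    6  cc$ccbba  a
    7  ccbbacc$  $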